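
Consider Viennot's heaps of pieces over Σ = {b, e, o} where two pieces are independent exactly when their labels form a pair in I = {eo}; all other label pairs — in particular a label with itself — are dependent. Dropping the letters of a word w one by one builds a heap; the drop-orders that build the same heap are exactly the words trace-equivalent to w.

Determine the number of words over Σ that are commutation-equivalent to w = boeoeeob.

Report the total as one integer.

20

drop 0:b onto floor
drop 1:o onto {0:b}
drop 2:e onto {0:b}
drop 3:o onto {1:o}
drop 4:e onto {2:e}
drop 5:e onto {4:e}
drop 6:o onto {3:o}
drop 7:b onto {5:e, 6:o}
ground layer = {0:b}
drop-orders for the pieces not yet dropped (sum over which currently-grounded one goes next):
  1 to go: {7} 1
  2 to go: {5,7} 1  {6,7} 1
  3 to go: {3,6,7} 1  {4,5,7} 1  {5,6,7} 2
  4 to go: {1,3,6,7} 1  {2,4,5,7} 1  {3,5,6,7} 3  {4,5,6,7} 3
  5 to go: {1,3,5,6,7} 4  {2,4,5,6,7} 4  {3,4,5,6,7} 6
  6 to go: {1,3,4,5,6,7} 10  {2,3,4,5,6,7} 10
  if 0:b drops first: 20 orders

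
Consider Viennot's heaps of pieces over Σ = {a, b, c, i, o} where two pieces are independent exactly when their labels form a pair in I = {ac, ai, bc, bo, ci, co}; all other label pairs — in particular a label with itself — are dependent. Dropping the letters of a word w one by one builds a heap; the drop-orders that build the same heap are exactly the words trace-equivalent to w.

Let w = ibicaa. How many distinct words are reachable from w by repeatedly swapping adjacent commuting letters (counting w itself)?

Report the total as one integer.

18

piece 0:i — minimal
piece 1:b rests on {0:i}
piece 2:i rests on {1:b}
piece 3:c — minimal
piece 4:a rests on {1:b}
piece 5:a rests on {4:a}
minimal pieces: {0:i, 3:c}
ways to finish when only these pieces remain (= sum over removing one remaining piece with nothing left below it):
  1 left: {2}→1  {3}→1  {5}→1
  2 left: {2,3}→2  {2,5}→2  {3,5}→2  {4,5}→1
  3 left: {2,3,5}→6  {2,4,5}→3  {3,4,5}→3
  4 left: {1,2,4,5}→3  {2,3,4,5}→12
  placing 0:i first → 15 extensions
  placing 3:c first → 3 extensions
total linear extensions = 18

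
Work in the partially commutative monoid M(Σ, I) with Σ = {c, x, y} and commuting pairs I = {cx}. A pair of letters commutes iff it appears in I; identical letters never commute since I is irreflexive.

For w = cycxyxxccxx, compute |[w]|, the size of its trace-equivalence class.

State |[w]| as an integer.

#0=c has no predecessor
#1=y depends on [0:c]
#2=c depends on [1:y]
#3=x depends on [1:y]
#4=y depends on [2:c, 3:x]
#5=x depends on [4:y]
#6=x depends on [5:x]
#7=c depends on [4:y]
#8=c depends on [7:c]
#9=x depends on [6:x]
#10=x depends on [9:x]
sources: [0:c]
N(rest) = Σ N(rest − s) over sources s of rest; N(one piece) = 1:
  size 1 → [8]=1  [10]=1
  size 2 → [7,8]=1  [8,10]=2  [9,10]=1
  size 3 → [6,9,10]=1  [7,8,10]=3  [8,9,10]=3
  size 4 → [5,6,9,10]=1  [6,8,9,10]=4  [7,8,9,10]=6
  size 5 → [5,6,8,9,10]=5  [6,7,8,9,10]=10
  size 6 → [5,6,7,8,9,10]=15
  size 7 → [4,5,6,7,8,9,10]=15
  size 8 → [2,4,5,6,7,8,9,10]=15  [3,4,5,6,7,8,9,10]=15
  size 9 → [2,3,4,5,6,7,8,9,10]=30
  first=0(c) contributes 30

30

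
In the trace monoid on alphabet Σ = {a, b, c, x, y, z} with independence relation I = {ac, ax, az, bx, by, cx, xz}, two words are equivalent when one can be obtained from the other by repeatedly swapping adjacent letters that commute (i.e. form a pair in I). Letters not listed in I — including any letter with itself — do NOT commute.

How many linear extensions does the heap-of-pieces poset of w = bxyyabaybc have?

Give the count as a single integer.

drop 0:b onto floor
drop 1:x onto floor
drop 2:y onto {1:x}
drop 3:y onto {2:y}
drop 4:a onto {0:b, 3:y}
drop 5:b onto {4:a}
drop 6:a onto {5:b}
drop 7:y onto {6:a}
drop 8:b onto {6:a}
drop 9:c onto {7:y, 8:b}
ground layer = {0:b, 1:x}
drop-orders for the pieces not yet dropped (sum over which currently-grounded one goes next):
  1 to go: {9} 1
  2 to go: {7,9} 1  {8,9} 1
  3 to go: {7,8,9} 2
  4 to go: {6,7,8,9} 2
  5 to go: {5,6,7,8,9} 2
  6 to go: {4,5,6,7,8,9} 2
  7 to go: {0,4,5,6,7,8,9} 2  {3,4,5,6,7,8,9} 2
  8 to go: {0,3,4,5,6,7,8,9} 4  {2,3,4,5,6,7,8,9} 2
  if 0:b drops first: 2 orders
  if 1:x drops first: 6 orders
heap linearizations: 8

8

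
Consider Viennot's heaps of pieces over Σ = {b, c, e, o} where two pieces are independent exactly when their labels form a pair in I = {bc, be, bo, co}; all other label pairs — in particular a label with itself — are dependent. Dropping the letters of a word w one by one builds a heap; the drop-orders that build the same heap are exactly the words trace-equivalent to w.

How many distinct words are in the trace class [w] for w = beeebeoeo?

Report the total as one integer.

#0=b has no predecessor
#1=e has no predecessor
#2=e depends on [1:e]
#3=e depends on [2:e]
#4=b depends on [0:b]
#5=e depends on [3:e]
#6=o depends on [5:e]
#7=e depends on [6:o]
#8=o depends on [7:e]
sources: [0:b, 1:e]
N(rest) = Σ N(rest − s) over sources s of rest; N(one piece) = 1:
  size 1 → [4]=1  [8]=1
  size 2 → [0,4]=1  [4,8]=2  [7,8]=1
  size 3 → [0,4,8]=3  [4,7,8]=3  [6,7,8]=1
  size 4 → [0,4,7,8]=6  [4,6,7,8]=4  [5,6,7,8]=1
  size 5 → [0,4,6,7,8]=10  [3,5,6,7,8]=1  [4,5,6,7,8]=5
  size 6 → [0,4,5,6,7,8]=15  [2,3,5,6,7,8]=1  [3,4,5,6,7,8]=6
  size 7 → [0,3,4,5,6,7,8]=21  [1,2,3,5,6,7,8]=1  [2,3,4,5,6,7,8]=7
  first=0(b) contributes 8
  first=1(e) contributes 28
|[w]| = 36

36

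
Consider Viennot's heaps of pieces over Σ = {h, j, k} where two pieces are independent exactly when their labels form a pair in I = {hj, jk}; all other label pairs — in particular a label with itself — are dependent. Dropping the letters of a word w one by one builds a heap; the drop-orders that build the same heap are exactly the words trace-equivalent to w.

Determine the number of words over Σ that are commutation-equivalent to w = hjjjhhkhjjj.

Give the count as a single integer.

462

0(h) covers ∅
1(j) covers ∅
2(j) covers 1:j
3(j) covers 2:j
4(h) covers 0:h
5(h) covers 4:h
6(k) covers 5:h
7(h) covers 6:k
8(j) covers 3:j
9(j) covers 8:j
10(j) covers 9:j
floor of heap: 0:h, 1:j
completions by unplaced set U, small U first (add the entries for U minus each lowest piece of U):
  |U|=1: {7}:1  {10}:1
  |U|=2: {6,7}:1  {7,10}:2  {9,10}:1
  |U|=3: {5,6,7}:1  {6,7,10}:3  {7,9,10}:3  {8,9,10}:1
  |U|=4: {3,8,9,10}:1  {4,5,6,7}:1  {5,6,7,10}:4  {6,7,9,10}:6  {7,8,9,10}:4
  |U|=5: {0,4,5,6,7}:1  {2,3,8,9,10}:1  {3,7,8,9,10}:5  {4,5,6,7,10}:5  {5,6,7,9,10}:10  {6,7,8,9,10}:10
  |U|=6: {0,4,5,6,7,10}:6  {1,2,3,8,9,10}:1  {2,3,7,8,9,10}:6  {3,6,7,8,9,10}:15  {4,5,6,7,9,10}:15  {5,6,7,8,9,10}:20
  |U|=7: {0,4,5,6,7,9,10}:21  {1,2,3,7,8,9,10}:7  {2,3,6,7,8,9,10}:21  {3,5,6,7,8,9,10}:35  {4,5,6,7,8,9,10}:35
  |U|=8: {0,4,5,6,7,8,9,10}:56  {1,2,3,6,7,8,9,10}:28  {2,3,5,6,7,8,9,10}:56  {3,4,5,6,7,8,9,10}:70
  |U|=9: {0,3,4,5,6,7,8,9,10}:126  {1,2,3,5,6,7,8,9,10}:84  {2,3,4,5,6,7,8,9,10}:126
  start at 0(h): 210
  start at 1(j): 252
sum over floor = 462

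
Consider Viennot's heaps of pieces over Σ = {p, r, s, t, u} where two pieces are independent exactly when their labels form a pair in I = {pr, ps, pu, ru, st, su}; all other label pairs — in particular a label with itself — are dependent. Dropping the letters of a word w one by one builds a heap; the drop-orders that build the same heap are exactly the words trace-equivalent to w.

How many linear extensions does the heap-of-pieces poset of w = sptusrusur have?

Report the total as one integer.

#0=s has no predecessor
#1=p has no predecessor
#2=t depends on [1:p]
#3=u depends on [2:t]
#4=s depends on [0:s]
#5=r depends on [2:t, 4:s]
#6=u depends on [3:u]
#7=s depends on [5:r]
#8=u depends on [6:u]
#9=r depends on [7:s]
sources: [0:s, 1:p]
N(rest) = Σ N(rest − s) over sources s of rest; N(one piece) = 1:
  size 1 → [8]=1  [9]=1
  size 2 → [6,8]=1  [7,9]=1  [8,9]=2
  size 3 → [3,6,8]=1  [5,7,9]=1  [6,8,9]=3  [7,8,9]=3
  size 4 → [3,6,8,9]=4  [4,5,7,9]=1  [5,7,8,9]=4  [6,7,8,9]=6
  size 5 → [0,4,5,7,9]=1  [3,6,7,8,9]=10  [4,5,7,8,9]=5  [5,6,7,8,9]=10
  size 6 → [0,4,5,7,8,9]=6  [3,5,6,7,8,9]=20  [4,5,6,7,8,9]=15
  size 7 → [0,4,5,6,7,8,9]=21  [2,3,5,6,7,8,9]=20  [3,4,5,6,7,8,9]=35
  size 8 → [0,3,4,5,6,7,8,9]=56  [1,2,3,5,6,7,8,9]=20  [2,3,4,5,6,7,8,9]=55
  first=0(s) contributes 75
  first=1(p) contributes 111
|[w]| = 186

186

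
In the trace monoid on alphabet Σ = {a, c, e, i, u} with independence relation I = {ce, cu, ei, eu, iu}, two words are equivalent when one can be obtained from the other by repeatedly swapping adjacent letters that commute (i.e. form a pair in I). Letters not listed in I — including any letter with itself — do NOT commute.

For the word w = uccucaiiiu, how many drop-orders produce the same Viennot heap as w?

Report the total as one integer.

drop 0:u onto floor
drop 1:c onto floor
drop 2:c onto {1:c}
drop 3:u onto {0:u}
drop 4:c onto {2:c}
drop 5:a onto {3:u, 4:c}
drop 6:i onto {5:a}
drop 7:i onto {6:i}
drop 8:i onto {7:i}
drop 9:u onto {5:a}
ground layer = {0:u, 1:c}
drop-orders for the pieces not yet dropped (sum over which currently-grounded one goes next):
  1 to go: {8} 1  {9} 1
  2 to go: {7,8} 1  {8,9} 2
  3 to go: {6,7,8} 1  {7,8,9} 3
  4 to go: {6,7,8,9} 4
  5 to go: {5,6,7,8,9} 4
  6 to go: {3,5,6,7,8,9} 4  {4,5,6,7,8,9} 4
  7 to go: {0,3,5,6,7,8,9} 4  {2,4,5,6,7,8,9} 4  {3,4,5,6,7,8,9} 8
  8 to go: {0,3,4,5,6,7,8,9} 12  {1,2,4,5,6,7,8,9} 4  {2,3,4,5,6,7,8,9} 12
  if 0:u drops first: 16 orders
  if 1:c drops first: 24 orders
heap linearizations: 40

40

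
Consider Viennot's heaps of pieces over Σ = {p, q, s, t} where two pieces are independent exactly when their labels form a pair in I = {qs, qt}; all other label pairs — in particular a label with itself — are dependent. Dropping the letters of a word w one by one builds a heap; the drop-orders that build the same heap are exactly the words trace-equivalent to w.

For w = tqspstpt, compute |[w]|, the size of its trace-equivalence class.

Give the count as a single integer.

piece 0:t — minimal
piece 1:q — minimal
piece 2:s rests on {0:t}
piece 3:p rests on {1:q, 2:s}
piece 4:s rests on {3:p}
piece 5:t rests on {4:s}
piece 6:p rests on {5:t}
piece 7:t rests on {6:p}
minimal pieces: {0:t, 1:q}
ways to finish when only these pieces remain (= sum over removing one remaining piece with nothing left below it):
  1 left: {7}→1
  2 left: {6,7}→1
  3 left: {5,6,7}→1
  4 left: {4,5,6,7}→1
  5 left: {3,4,5,6,7}→1
  6 left: {1,3,4,5,6,7}→1  {2,3,4,5,6,7}→1
  placing 0:t first → 2 extensions
  placing 1:q first → 1 extensions
total linear extensions = 3

3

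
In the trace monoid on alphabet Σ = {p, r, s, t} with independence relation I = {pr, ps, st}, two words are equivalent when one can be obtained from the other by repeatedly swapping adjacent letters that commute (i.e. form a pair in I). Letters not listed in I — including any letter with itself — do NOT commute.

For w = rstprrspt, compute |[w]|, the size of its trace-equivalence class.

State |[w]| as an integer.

41

#0=r has no predecessor
#1=s depends on [0:r]
#2=t depends on [0:r]
#3=p depends on [2:t]
#4=r depends on [1:s, 2:t]
#5=r depends on [4:r]
#6=s depends on [5:r]
#7=p depends on [3:p]
#8=t depends on [5:r, 7:p]
sources: [0:r]
N(rest) = Σ N(rest − s) over sources s of rest; N(one piece) = 1:
  size 1 → [6]=1  [8]=1
  size 2 → [6,8]=2  [7,8]=1
  size 3 → [3,7,8]=1  [5,6,8]=2  [6,7,8]=3
  size 4 → [3,6,7,8]=4  [4,5,6,8]=2  [5,6,7,8]=5
  size 5 → [1,4,5,6,8]=2  [3,5,6,7,8]=9  [4,5,6,7,8]=7
  size 6 → [1,4,5,6,7,8]=9  [3,4,5,6,7,8]=16
  size 7 → [1,3,4,5,6,7,8]=25  [2,3,4,5,6,7,8]=16
  first=0(r) contributes 41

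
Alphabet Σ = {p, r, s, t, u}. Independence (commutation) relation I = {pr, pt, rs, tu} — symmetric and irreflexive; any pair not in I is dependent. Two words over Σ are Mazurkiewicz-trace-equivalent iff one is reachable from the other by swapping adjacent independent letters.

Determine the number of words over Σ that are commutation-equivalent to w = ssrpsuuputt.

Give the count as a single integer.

75

drop 0:s onto floor
drop 1:s onto {0:s}
drop 2:r onto floor
drop 3:p onto {1:s}
drop 4:s onto {3:p}
drop 5:u onto {2:r, 4:s}
drop 6:u onto {5:u}
drop 7:p onto {6:u}
drop 8:u onto {7:p}
drop 9:t onto {2:r, 4:s}
drop 10:t onto {9:t}
ground layer = {0:s, 2:r}
drop-orders for the pieces not yet dropped (sum over which currently-grounded one goes next):
  1 to go: {8} 1  {10} 1
  2 to go: {7,8} 1  {8,10} 2  {9,10} 1
  3 to go: {6,7,8} 1  {7,8,10} 3  {8,9,10} 3
  4 to go: {5,6,7,8} 1  {6,7,8,10} 4  {7,8,9,10} 6
  5 to go: {5,6,7,8,10} 5  {6,7,8,9,10} 10
  6 to go: {5,6,7,8,9,10} 15
  7 to go: {2,5,6,7,8,9,10} 15  {4,5,6,7,8,9,10} 15
  8 to go: {2,4,5,6,7,8,9,10} 30  {3,4,5,6,7,8,9,10} 15
  9 to go: {1,3,4,5,6,7,8,9,10} 15  {2,3,4,5,6,7,8,9,10} 45
  if 0:s drops first: 60 orders
  if 2:r drops first: 15 orders
heap linearizations: 75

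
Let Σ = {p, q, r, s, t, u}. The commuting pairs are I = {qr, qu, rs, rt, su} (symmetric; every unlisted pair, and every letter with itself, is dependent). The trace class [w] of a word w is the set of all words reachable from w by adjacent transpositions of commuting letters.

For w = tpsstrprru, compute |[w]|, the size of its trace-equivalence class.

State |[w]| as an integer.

piece 0:t — minimal
piece 1:p rests on {0:t}
piece 2:s rests on {1:p}
piece 3:s rests on {2:s}
piece 4:t rests on {3:s}
piece 5:r rests on {1:p}
piece 6:p rests on {4:t, 5:r}
piece 7:r rests on {6:p}
piece 8:r rests on {7:r}
piece 9:u rests on {8:r}
minimal pieces: {0:t}
ways to finish when only these pieces remain (= sum over removing one remaining piece with nothing left below it):
  1 left: {9}→1
  2 left: {8,9}→1
  3 left: {7,8,9}→1
  4 left: {6,7,8,9}→1
  5 left: {4,6,7,8,9}→1  {5,6,7,8,9}→1
  6 left: {3,4,6,7,8,9}→1  {4,5,6,7,8,9}→2
  7 left: {2,3,4,6,7,8,9}→1  {3,4,5,6,7,8,9}→3
  8 left: {2,3,4,5,6,7,8,9}→4
  placing 0:t first → 4 extensions

4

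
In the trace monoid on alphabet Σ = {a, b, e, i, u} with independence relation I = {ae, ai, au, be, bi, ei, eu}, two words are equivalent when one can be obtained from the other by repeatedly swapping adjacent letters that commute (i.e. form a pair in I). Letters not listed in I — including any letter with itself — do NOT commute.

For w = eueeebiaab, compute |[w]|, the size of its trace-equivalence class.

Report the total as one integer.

1050

piece 0:e — minimal
piece 1:u — minimal
piece 2:e rests on {0:e}
piece 3:e rests on {2:e}
piece 4:e rests on {3:e}
piece 5:b rests on {1:u}
piece 6:i rests on {1:u}
piece 7:a rests on {5:b}
piece 8:a rests on {7:a}
piece 9:b rests on {8:a}
minimal pieces: {0:e, 1:u}
ways to finish when only these pieces remain (= sum over removing one remaining piece with nothing left below it):
  1 left: {4}→1  {6}→1  {9}→1
  2 left: {3,4}→1  {4,6}→2  {4,9}→2  {6,9}→2  {8,9}→1
  3 left: {2,3,4}→1  {3,4,6}→3  {3,4,9}→3  {4,6,9}→6  {4,8,9}→3  {6,8,9}→3  {7,8,9}→1
  4 left: {0,2,3,4}→1  {2,3,4,6}→4  {2,3,4,9}→4  {3,4,6,9}→12  {3,4,8,9}→6  {4,6,8,9}→12  {4,7,8,9}→4  {5,7,8,9}→1  {6,7,8,9}→4
  5 left: {0,2,3,4,6}→5  {0,2,3,4,9}→5  {2,3,4,6,9}→20  {2,3,4,8,9}→10  {3,4,6,8,9}→30  {3,4,7,8,9}→10  {4,5,7,8,9}→5  {4,6,7,8,9}→20  {5,6,7,8,9}→5
  6 left: {0,2,3,4,6,9}→30  {0,2,3,4,8,9}→15  {1,5,6,7,8,9}→5  {2,3,4,6,8,9}→60  {2,3,4,7,8,9}→20  {3,4,5,7,8,9}→15  {3,4,6,7,8,9}→60  {4,5,6,7,8,9}→30
  7 left: {0,2,3,4,6,8,9}→105  {0,2,3,4,7,8,9}→35  {1,4,5,6,7,8,9}→35  {2,3,4,5,7,8,9}→35  {2,3,4,6,7,8,9}→140  {3,4,5,6,7,8,9}→105
  8 left: {0,2,3,4,5,7,8,9}→70  {0,2,3,4,6,7,8,9}→280  {1,3,4,5,6,7,8,9}→140  {2,3,4,5,6,7,8,9}→280
  placing 0:e first → 420 extensions
  placing 1:u first → 630 extensions
total linear extensions = 1050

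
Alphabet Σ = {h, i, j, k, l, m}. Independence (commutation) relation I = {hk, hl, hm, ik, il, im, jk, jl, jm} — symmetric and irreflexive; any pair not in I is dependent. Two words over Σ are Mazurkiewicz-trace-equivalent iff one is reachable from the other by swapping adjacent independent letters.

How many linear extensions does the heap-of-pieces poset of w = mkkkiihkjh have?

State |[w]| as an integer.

252

#0=m has no predecessor
#1=k depends on [0:m]
#2=k depends on [1:k]
#3=k depends on [2:k]
#4=i has no predecessor
#5=i depends on [4:i]
#6=h depends on [5:i]
#7=k depends on [3:k]
#8=j depends on [6:h]
#9=h depends on [8:j]
sources: [0:m, 4:i]
N(rest) = Σ N(rest − s) over sources s of rest; N(one piece) = 1:
  size 1 → [7]=1  [9]=1
  size 2 → [3,7]=1  [7,9]=2  [8,9]=1
  size 3 → [2,3,7]=1  [3,7,9]=3  [6,8,9]=1  [7,8,9]=3
  size 4 → [1,2,3,7]=1  [2,3,7,9]=4  [3,7,8,9]=6  [5,6,8,9]=1  [6,7,8,9]=4
  size 5 → [0,1,2,3,7]=1  [1,2,3,7,9]=5  [2,3,7,8,9]=10  [3,6,7,8,9]=10  [4,5,6,8,9]=1  [5,6,7,8,9]=5
  size 6 → [0,1,2,3,7,9]=6  [1,2,3,7,8,9]=15  [2,3,6,7,8,9]=20  [3,5,6,7,8,9]=15  [4,5,6,7,8,9]=6
  size 7 → [0,1,2,3,7,8,9]=21  [1,2,3,6,7,8,9]=35  [2,3,5,6,7,8,9]=35  [3,4,5,6,7,8,9]=21
  size 8 → [0,1,2,3,6,7,8,9]=56  [1,2,3,5,6,7,8,9]=70  [2,3,4,5,6,7,8,9]=56
  first=0(m) contributes 126
  first=4(i) contributes 126
|[w]| = 252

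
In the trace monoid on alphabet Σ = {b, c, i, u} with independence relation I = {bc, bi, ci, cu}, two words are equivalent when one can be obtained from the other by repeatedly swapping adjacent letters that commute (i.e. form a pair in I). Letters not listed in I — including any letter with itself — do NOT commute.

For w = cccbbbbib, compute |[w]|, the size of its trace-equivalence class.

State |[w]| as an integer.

piece 0:c — minimal
piece 1:c rests on {0:c}
piece 2:c rests on {1:c}
piece 3:b — minimal
piece 4:b rests on {3:b}
piece 5:b rests on {4:b}
piece 6:b rests on {5:b}
piece 7:i — minimal
piece 8:b rests on {6:b}
minimal pieces: {0:c, 3:b, 7:i}
ways to finish when only these pieces remain (= sum over removing one remaining piece with nothing left below it):
  1 left: {2}→1  {7}→1  {8}→1
  2 left: {1,2}→1  {2,7}→2  {2,8}→2  {6,8}→1  {7,8}→2
  3 left: {0,1,2}→1  {1,2,7}→3  {1,2,8}→3  {2,6,8}→3  {2,7,8}→6  {5,6,8}→1  {6,7,8}→3
  4 left: {0,1,2,7}→4  {0,1,2,8}→4  {1,2,6,8}→6  {1,2,7,8}→12  {2,5,6,8}→4  {2,6,7,8}→12  {4,5,6,8}→1  {5,6,7,8}→4
  5 left: {0,1,2,6,8}→10  {0,1,2,7,8}→20  {1,2,5,6,8}→10  {1,2,6,7,8}→30  {2,4,5,6,8}→5  {2,5,6,7,8}→20  {3,4,5,6,8}→1  {4,5,6,7,8}→5
  6 left: {0,1,2,5,6,8}→20  {0,1,2,6,7,8}→60  {1,2,4,5,6,8}→15  {1,2,5,6,7,8}→60  {2,3,4,5,6,8}→6  {2,4,5,6,7,8}→30  {3,4,5,6,7,8}→6
  7 left: {0,1,2,4,5,6,8}→35  {0,1,2,5,6,7,8}→140  {1,2,3,4,5,6,8}→21  {1,2,4,5,6,7,8}→105  {2,3,4,5,6,7,8}→42
  placing 0:c first → 168 extensions
  placing 3:b first → 280 extensions
  placing 7:i first → 56 extensions
total linear extensions = 504

504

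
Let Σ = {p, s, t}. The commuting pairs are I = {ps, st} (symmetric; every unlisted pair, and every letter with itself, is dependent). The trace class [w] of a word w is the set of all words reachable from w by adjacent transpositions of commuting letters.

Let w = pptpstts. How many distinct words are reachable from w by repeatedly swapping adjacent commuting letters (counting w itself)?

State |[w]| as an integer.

drop 0:p onto floor
drop 1:p onto {0:p}
drop 2:t onto {1:p}
drop 3:p onto {2:t}
drop 4:s onto floor
drop 5:t onto {3:p}
drop 6:t onto {5:t}
drop 7:s onto {4:s}
ground layer = {0:p, 4:s}
drop-orders for the pieces not yet dropped (sum over which currently-grounded one goes next):
  1 to go: {6} 1  {7} 1
  2 to go: {4,7} 1  {5,6} 1  {6,7} 2
  3 to go: {3,5,6} 1  {4,6,7} 3  {5,6,7} 3
  4 to go: {2,3,5,6} 1  {3,5,6,7} 4  {4,5,6,7} 6
  5 to go: {1,2,3,5,6} 1  {2,3,5,6,7} 5  {3,4,5,6,7} 10
  6 to go: {0,1,2,3,5,6} 1  {1,2,3,5,6,7} 6  {2,3,4,5,6,7} 15
  if 0:p drops first: 21 orders
  if 4:s drops first: 7 orders
heap linearizations: 28

28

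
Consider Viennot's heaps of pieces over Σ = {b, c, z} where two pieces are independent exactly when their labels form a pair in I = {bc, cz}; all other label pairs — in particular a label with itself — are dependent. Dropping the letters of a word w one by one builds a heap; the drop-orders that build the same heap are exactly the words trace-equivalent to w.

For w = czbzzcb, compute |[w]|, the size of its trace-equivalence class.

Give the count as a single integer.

0(c) covers ∅
1(z) covers ∅
2(b) covers 1:z
3(z) covers 2:b
4(z) covers 3:z
5(c) covers 0:c
6(b) covers 4:z
floor of heap: 0:c, 1:z
completions by unplaced set U, small U first (add the entries for U minus each lowest piece of U):
  |U|=1: {5}:1  {6}:1
  |U|=2: {0,5}:1  {4,6}:1  {5,6}:2
  |U|=3: {0,5,6}:3  {3,4,6}:1  {4,5,6}:3
  |U|=4: {0,4,5,6}:6  {2,3,4,6}:1  {3,4,5,6}:4
  |U|=5: {0,3,4,5,6}:10  {1,2,3,4,6}:1  {2,3,4,5,6}:5
  start at 0(c): 6
  start at 1(z): 15
sum over floor = 21

21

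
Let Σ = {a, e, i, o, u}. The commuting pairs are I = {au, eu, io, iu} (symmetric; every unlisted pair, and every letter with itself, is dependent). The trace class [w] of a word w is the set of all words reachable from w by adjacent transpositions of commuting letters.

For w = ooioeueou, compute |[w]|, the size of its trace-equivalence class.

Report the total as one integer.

#0=o has no predecessor
#1=o depends on [0:o]
#2=i has no predecessor
#3=o depends on [1:o]
#4=e depends on [2:i, 3:o]
#5=u depends on [3:o]
#6=e depends on [4:e]
#7=o depends on [5:u, 6:e]
#8=u depends on [7:o]
sources: [0:o, 2:i]
N(rest) = Σ N(rest − s) over sources s of rest; N(one piece) = 1:
  size 1 → [8]=1
  size 2 → [7,8]=1
  size 3 → [5,7,8]=1  [6,7,8]=1
  size 4 → [4,6,7,8]=1  [5,6,7,8]=2
  size 5 → [2,4,6,7,8]=1  [4,5,6,7,8]=3
  size 6 → [2,4,5,6,7,8]=4  [3,4,5,6,7,8]=3
  size 7 → [1,3,4,5,6,7,8]=3  [2,3,4,5,6,7,8]=7
  first=0(o) contributes 10
  first=2(i) contributes 3
|[w]| = 13

13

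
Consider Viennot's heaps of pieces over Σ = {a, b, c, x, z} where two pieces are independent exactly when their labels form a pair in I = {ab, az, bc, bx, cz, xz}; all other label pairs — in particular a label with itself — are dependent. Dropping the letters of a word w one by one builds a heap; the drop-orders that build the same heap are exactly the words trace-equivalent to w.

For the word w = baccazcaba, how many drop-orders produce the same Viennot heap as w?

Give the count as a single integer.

#0=b has no predecessor
#1=a has no predecessor
#2=c depends on [1:a]
#3=c depends on [2:c]
#4=a depends on [3:c]
#5=z depends on [0:b]
#6=c depends on [4:a]
#7=a depends on [6:c]
#8=b depends on [5:z]
#9=a depends on [7:a]
sources: [0:b, 1:a]
N(rest) = Σ N(rest − s) over sources s of rest; N(one piece) = 1:
  size 1 → [8]=1  [9]=1
  size 2 → [5,8]=1  [7,9]=1  [8,9]=2
  size 3 → [0,5,8]=1  [5,8,9]=3  [6,7,9]=1  [7,8,9]=3
  size 4 → [0,5,8,9]=4  [4,6,7,9]=1  [5,7,8,9]=6  [6,7,8,9]=4
  size 5 → [0,5,7,8,9]=10  [3,4,6,7,9]=1  [4,6,7,8,9]=5  [5,6,7,8,9]=10
  size 6 → [0,5,6,7,8,9]=20  [2,3,4,6,7,9]=1  [3,4,6,7,8,9]=6  [4,5,6,7,8,9]=15
  size 7 → [0,4,5,6,7,8,9]=35  [1,2,3,4,6,7,9]=1  [2,3,4,6,7,8,9]=7  [3,4,5,6,7,8,9]=21
  size 8 → [0,3,4,5,6,7,8,9]=56  [1,2,3,4,6,7,8,9]=8  [2,3,4,5,6,7,8,9]=28
  first=0(b) contributes 36
  first=1(a) contributes 84
|[w]| = 120

120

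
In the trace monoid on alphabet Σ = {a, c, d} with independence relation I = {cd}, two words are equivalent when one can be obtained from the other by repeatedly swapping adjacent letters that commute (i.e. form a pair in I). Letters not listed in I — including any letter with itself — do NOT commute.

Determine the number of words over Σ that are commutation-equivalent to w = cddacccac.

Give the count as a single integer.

3

#0=c has no predecessor
#1=d has no predecessor
#2=d depends on [1:d]
#3=a depends on [0:c, 2:d]
#4=c depends on [3:a]
#5=c depends on [4:c]
#6=c depends on [5:c]
#7=a depends on [6:c]
#8=c depends on [7:a]
sources: [0:c, 1:d]
N(rest) = Σ N(rest − s) over sources s of rest; N(one piece) = 1:
  size 1 → [8]=1
  size 2 → [7,8]=1
  size 3 → [6,7,8]=1
  size 4 → [5,6,7,8]=1
  size 5 → [4,5,6,7,8]=1
  size 6 → [3,4,5,6,7,8]=1
  size 7 → [0,3,4,5,6,7,8]=1  [2,3,4,5,6,7,8]=1
  first=0(c) contributes 1
  first=1(d) contributes 2
|[w]| = 3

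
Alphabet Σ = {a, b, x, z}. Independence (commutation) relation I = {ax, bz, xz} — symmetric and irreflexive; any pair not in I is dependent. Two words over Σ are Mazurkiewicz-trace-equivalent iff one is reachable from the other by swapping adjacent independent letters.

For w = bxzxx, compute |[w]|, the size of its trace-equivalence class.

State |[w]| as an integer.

0(b) covers ∅
1(x) covers 0:b
2(z) covers ∅
3(x) covers 1:x
4(x) covers 3:x
floor of heap: 0:b, 2:z
completions by unplaced set U, small U first (add the entries for U minus each lowest piece of U):
  |U|=1: {2}:1  {4}:1
  |U|=2: {2,4}:2  {3,4}:1
  |U|=3: {1,3,4}:1  {2,3,4}:3
  start at 0(b): 4
  start at 2(z): 1
sum over floor = 5

5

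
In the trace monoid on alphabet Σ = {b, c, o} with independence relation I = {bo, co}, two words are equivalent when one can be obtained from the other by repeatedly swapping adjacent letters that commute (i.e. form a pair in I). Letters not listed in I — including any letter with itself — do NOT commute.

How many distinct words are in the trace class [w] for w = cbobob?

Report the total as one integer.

15

drop 0:c onto floor
drop 1:b onto {0:c}
drop 2:o onto floor
drop 3:b onto {1:b}
drop 4:o onto {2:o}
drop 5:b onto {3:b}
ground layer = {0:c, 2:o}
drop-orders for the pieces not yet dropped (sum over which currently-grounded one goes next):
  1 to go: {4} 1  {5} 1
  2 to go: {2,4} 1  {3,5} 1  {4,5} 2
  3 to go: {1,3,5} 1  {2,4,5} 3  {3,4,5} 3
  4 to go: {0,1,3,5} 1  {1,3,4,5} 4  {2,3,4,5} 6
  if 0:c drops first: 10 orders
  if 2:o drops first: 5 orders
heap linearizations: 15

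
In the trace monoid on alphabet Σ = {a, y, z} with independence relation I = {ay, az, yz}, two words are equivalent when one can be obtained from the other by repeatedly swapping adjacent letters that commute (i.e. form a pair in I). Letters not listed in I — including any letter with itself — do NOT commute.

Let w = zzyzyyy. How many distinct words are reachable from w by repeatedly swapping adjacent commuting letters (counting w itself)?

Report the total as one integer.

#0=z has no predecessor
#1=z depends on [0:z]
#2=y has no predecessor
#3=z depends on [1:z]
#4=y depends on [2:y]
#5=y depends on [4:y]
#6=y depends on [5:y]
sources: [0:z, 2:y]
N(rest) = Σ N(rest − s) over sources s of rest; N(one piece) = 1:
  size 1 → [3]=1  [6]=1
  size 2 → [1,3]=1  [3,6]=2  [5,6]=1
  size 3 → [0,1,3]=1  [1,3,6]=3  [3,5,6]=3  [4,5,6]=1
  size 4 → [0,1,3,6]=4  [1,3,5,6]=6  [2,4,5,6]=1  [3,4,5,6]=4
  size 5 → [0,1,3,5,6]=10  [1,3,4,5,6]=10  [2,3,4,5,6]=5
  first=0(z) contributes 15
  first=2(y) contributes 20
|[w]| = 35

35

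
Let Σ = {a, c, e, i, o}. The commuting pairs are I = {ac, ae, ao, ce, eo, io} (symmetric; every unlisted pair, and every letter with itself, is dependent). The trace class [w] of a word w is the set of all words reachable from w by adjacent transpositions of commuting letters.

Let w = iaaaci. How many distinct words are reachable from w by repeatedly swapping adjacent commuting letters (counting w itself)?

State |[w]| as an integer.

drop 0:i onto floor
drop 1:a onto {0:i}
drop 2:a onto {1:a}
drop 3:a onto {2:a}
drop 4:c onto {0:i}
drop 5:i onto {3:a, 4:c}
ground layer = {0:i}
drop-orders for the pieces not yet dropped (sum over which currently-grounded one goes next):
  1 to go: {5} 1
  2 to go: {3,5} 1  {4,5} 1
  3 to go: {2,3,5} 1  {3,4,5} 2
  4 to go: {1,2,3,5} 1  {2,3,4,5} 3
  if 0:i drops first: 4 orders

4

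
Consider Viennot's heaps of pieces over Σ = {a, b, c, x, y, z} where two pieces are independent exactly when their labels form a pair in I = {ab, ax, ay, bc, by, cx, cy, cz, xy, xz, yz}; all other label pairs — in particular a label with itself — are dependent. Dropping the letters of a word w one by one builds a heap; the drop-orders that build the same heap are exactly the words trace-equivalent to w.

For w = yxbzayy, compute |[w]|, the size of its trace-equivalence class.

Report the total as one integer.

drop 0:y onto floor
drop 1:x onto floor
drop 2:b onto {1:x}
drop 3:z onto {2:b}
drop 4:a onto {3:z}
drop 5:y onto {0:y}
drop 6:y onto {5:y}
ground layer = {0:y, 1:x}
drop-orders for the pieces not yet dropped (sum over which currently-grounded one goes next):
  1 to go: {4} 1  {6} 1
  2 to go: {3,4} 1  {4,6} 2  {5,6} 1
  3 to go: {0,5,6} 1  {2,3,4} 1  {3,4,6} 3  {4,5,6} 3
  4 to go: {0,4,5,6} 4  {1,2,3,4} 1  {2,3,4,6} 4  {3,4,5,6} 6
  5 to go: {0,3,4,5,6} 10  {1,2,3,4,6} 5  {2,3,4,5,6} 10
  if 0:y drops first: 15 orders
  if 1:x drops first: 20 orders
heap linearizations: 35

35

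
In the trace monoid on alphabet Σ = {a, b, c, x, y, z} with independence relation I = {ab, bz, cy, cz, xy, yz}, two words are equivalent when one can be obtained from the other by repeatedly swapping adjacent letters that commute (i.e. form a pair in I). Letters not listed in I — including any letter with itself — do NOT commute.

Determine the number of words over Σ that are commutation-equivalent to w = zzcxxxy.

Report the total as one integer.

21

0(z) covers ∅
1(z) covers 0:z
2(c) covers ∅
3(x) covers 1:z, 2:c
4(x) covers 3:x
5(x) covers 4:x
6(y) covers ∅
floor of heap: 0:z, 2:c, 6:y
completions by unplaced set U, small U first (add the entries for U minus each lowest piece of U):
  |U|=1: {5}:1  {6}:1
  |U|=2: {4,5}:1  {5,6}:2
  |U|=3: {3,4,5}:1  {4,5,6}:3
  |U|=4: {1,3,4,5}:1  {2,3,4,5}:1  {3,4,5,6}:4
  |U|=5: {0,1,3,4,5}:1  {1,2,3,4,5}:2  {1,3,4,5,6}:5  {2,3,4,5,6}:5
  start at 0(z): 12
  start at 2(c): 6
  start at 6(y): 3
sum over floor = 21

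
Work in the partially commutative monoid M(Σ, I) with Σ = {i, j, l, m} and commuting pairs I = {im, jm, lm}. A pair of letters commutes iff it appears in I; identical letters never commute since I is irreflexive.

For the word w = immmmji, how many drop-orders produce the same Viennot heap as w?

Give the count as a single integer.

#0=i has no predecessor
#1=m has no predecessor
#2=m depends on [1:m]
#3=m depends on [2:m]
#4=m depends on [3:m]
#5=j depends on [0:i]
#6=i depends on [5:j]
sources: [0:i, 1:m]
N(rest) = Σ N(rest − s) over sources s of rest; N(one piece) = 1:
  size 1 → [4]=1  [6]=1
  size 2 → [3,4]=1  [4,6]=2  [5,6]=1
  size 3 → [0,5,6]=1  [2,3,4]=1  [3,4,6]=3  [4,5,6]=3
  size 4 → [0,4,5,6]=4  [1,2,3,4]=1  [2,3,4,6]=4  [3,4,5,6]=6
  size 5 → [0,3,4,5,6]=10  [1,2,3,4,6]=5  [2,3,4,5,6]=10
  first=0(i) contributes 15
  first=1(m) contributes 20
|[w]| = 35

35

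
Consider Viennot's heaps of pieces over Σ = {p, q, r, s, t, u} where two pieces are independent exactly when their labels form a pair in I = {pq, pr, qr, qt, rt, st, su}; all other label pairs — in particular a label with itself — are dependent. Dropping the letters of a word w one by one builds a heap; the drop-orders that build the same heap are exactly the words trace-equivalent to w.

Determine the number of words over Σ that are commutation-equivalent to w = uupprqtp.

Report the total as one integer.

30

drop 0:u onto floor
drop 1:u onto {0:u}
drop 2:p onto {1:u}
drop 3:p onto {2:p}
drop 4:r onto {1:u}
drop 5:q onto {1:u}
drop 6:t onto {3:p}
drop 7:p onto {6:t}
ground layer = {0:u}
drop-orders for the pieces not yet dropped (sum over which currently-grounded one goes next):
  1 to go: {4} 1  {5} 1  {7} 1
  2 to go: {4,5} 2  {4,7} 2  {5,7} 2  {6,7} 1
  3 to go: {3,6,7} 1  {4,5,7} 6  {4,6,7} 3  {5,6,7} 3
  4 to go: {2,3,6,7} 1  {3,4,6,7} 4  {3,5,6,7} 4  {4,5,6,7} 12
  5 to go: {2,3,4,6,7} 5  {2,3,5,6,7} 5  {3,4,5,6,7} 20
  6 to go: {2,3,4,5,6,7} 30
  if 0:u drops first: 30 orders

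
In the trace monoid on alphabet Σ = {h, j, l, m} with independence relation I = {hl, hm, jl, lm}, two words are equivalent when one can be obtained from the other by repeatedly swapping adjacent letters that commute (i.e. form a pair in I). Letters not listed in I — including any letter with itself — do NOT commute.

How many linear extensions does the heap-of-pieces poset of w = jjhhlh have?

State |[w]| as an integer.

6

0(j) covers ∅
1(j) covers 0:j
2(h) covers 1:j
3(h) covers 2:h
4(l) covers ∅
5(h) covers 3:h
floor of heap: 0:j, 4:l
completions by unplaced set U, small U first (add the entries for U minus each lowest piece of U):
  |U|=1: {4}:1  {5}:1
  |U|=2: {3,5}:1  {4,5}:2
  |U|=3: {2,3,5}:1  {3,4,5}:3
  |U|=4: {1,2,3,5}:1  {2,3,4,5}:4
  start at 0(j): 5
  start at 4(l): 1
sum over floor = 6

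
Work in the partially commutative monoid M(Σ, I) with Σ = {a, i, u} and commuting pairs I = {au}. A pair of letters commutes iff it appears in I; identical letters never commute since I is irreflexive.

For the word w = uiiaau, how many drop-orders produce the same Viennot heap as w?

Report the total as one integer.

3

piece 0:u — minimal
piece 1:i rests on {0:u}
piece 2:i rests on {1:i}
piece 3:a rests on {2:i}
piece 4:a rests on {3:a}
piece 5:u rests on {2:i}
minimal pieces: {0:u}
ways to finish when only these pieces remain (= sum over removing one remaining piece with nothing left below it):
  1 left: {4}→1  {5}→1
  2 left: {3,4}→1  {4,5}→2
  3 left: {3,4,5}→3
  4 left: {2,3,4,5}→3
  placing 0:u first → 3 extensions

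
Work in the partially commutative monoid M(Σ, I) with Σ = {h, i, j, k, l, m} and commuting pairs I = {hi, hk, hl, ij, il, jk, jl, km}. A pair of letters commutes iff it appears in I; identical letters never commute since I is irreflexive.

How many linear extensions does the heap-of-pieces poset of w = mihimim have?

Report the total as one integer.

piece 0:m — minimal
piece 1:i rests on {0:m}
piece 2:h rests on {0:m}
piece 3:i rests on {1:i}
piece 4:m rests on {2:h, 3:i}
piece 5:i rests on {4:m}
piece 6:m rests on {5:i}
minimal pieces: {0:m}
ways to finish when only these pieces remain (= sum over removing one remaining piece with nothing left below it):
  1 left: {6}→1
  2 left: {5,6}→1
  3 left: {4,5,6}→1
  4 left: {2,4,5,6}→1  {3,4,5,6}→1
  5 left: {1,3,4,5,6}→1  {2,3,4,5,6}→2
  placing 0:m first → 3 extensions

3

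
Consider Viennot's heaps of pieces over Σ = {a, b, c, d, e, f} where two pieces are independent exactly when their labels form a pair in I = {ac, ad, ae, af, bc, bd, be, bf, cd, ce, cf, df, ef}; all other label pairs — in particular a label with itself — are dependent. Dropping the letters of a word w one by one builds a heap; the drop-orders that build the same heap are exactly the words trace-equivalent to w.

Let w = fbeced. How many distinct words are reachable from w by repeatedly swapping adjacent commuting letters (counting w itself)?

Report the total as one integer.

120

drop 0:f onto floor
drop 1:b onto floor
drop 2:e onto floor
drop 3:c onto floor
drop 4:e onto {2:e}
drop 5:d onto {4:e}
ground layer = {0:f, 1:b, 2:e, 3:c}
drop-orders for the pieces not yet dropped (sum over which currently-grounded one goes next):
  1 to go: {0} 1  {1} 1  {3} 1  {5} 1
  2 to go: {0,1} 2  {0,3} 2  {0,5} 2  {1,3} 2  {1,5} 2  {3,5} 2  {4,5} 1
  3 to go: {0,1,3} 6  {0,1,5} 6  {0,3,5} 6  {0,4,5} 3  {1,3,5} 6  {1,4,5} 3  {2,4,5} 1  {3,4,5} 3
  4 to go: {0,1,3,5} 24  {0,1,4,5} 12  {0,2,4,5} 4  {0,3,4,5} 12  {1,2,4,5} 4  {1,3,4,5} 12  {2,3,4,5} 4
  if 0:f drops first: 20 orders
  if 1:b drops first: 20 orders
  if 2:e drops first: 60 orders
  if 3:c drops first: 20 orders
heap linearizations: 120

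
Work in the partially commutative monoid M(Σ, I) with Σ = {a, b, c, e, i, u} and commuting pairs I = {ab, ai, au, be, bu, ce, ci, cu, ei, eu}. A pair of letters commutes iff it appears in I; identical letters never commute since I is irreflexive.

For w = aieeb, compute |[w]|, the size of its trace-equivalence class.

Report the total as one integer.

0(a) covers ∅
1(i) covers ∅
2(e) covers 0:a
3(e) covers 2:e
4(b) covers 1:i
floor of heap: 0:a, 1:i
completions by unplaced set U, small U first (add the entries for U minus each lowest piece of U):
  |U|=1: {3}:1  {4}:1
  |U|=2: {1,4}:1  {2,3}:1  {3,4}:2
  |U|=3: {0,2,3}:1  {1,3,4}:3  {2,3,4}:3
  start at 0(a): 6
  start at 1(i): 4
sum over floor = 10

10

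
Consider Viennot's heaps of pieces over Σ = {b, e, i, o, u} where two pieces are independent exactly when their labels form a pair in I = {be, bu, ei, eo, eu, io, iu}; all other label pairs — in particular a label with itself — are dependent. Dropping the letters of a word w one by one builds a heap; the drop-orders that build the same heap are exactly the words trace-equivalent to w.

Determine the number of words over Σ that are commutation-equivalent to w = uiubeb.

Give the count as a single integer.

60

piece 0:u — minimal
piece 1:i — minimal
piece 2:u rests on {0:u}
piece 3:b rests on {1:i}
piece 4:e — minimal
piece 5:b rests on {3:b}
minimal pieces: {0:u, 1:i, 4:e}
ways to finish when only these pieces remain (= sum over removing one remaining piece with nothing left below it):
  1 left: {2}→1  {4}→1  {5}→1
  2 left: {0,2}→1  {2,4}→2  {2,5}→2  {3,5}→1  {4,5}→2
  3 left: {0,2,4}→3  {0,2,5}→3  {1,3,5}→1  {2,3,5}→3  {2,4,5}→6  {3,4,5}→3
  4 left: {0,2,3,5}→6  {0,2,4,5}→12  {1,2,3,5}→4  {1,3,4,5}→4  {2,3,4,5}→12
  placing 0:u first → 20 extensions
  placing 1:i first → 30 extensions
  placing 4:e first → 10 extensions
total linear extensions = 60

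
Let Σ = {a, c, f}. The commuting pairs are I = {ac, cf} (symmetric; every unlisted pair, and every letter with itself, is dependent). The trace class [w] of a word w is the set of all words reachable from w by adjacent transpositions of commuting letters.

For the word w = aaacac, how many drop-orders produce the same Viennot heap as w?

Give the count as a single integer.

piece 0:a — minimal
piece 1:a rests on {0:a}
piece 2:a rests on {1:a}
piece 3:c — minimal
piece 4:a rests on {2:a}
piece 5:c rests on {3:c}
minimal pieces: {0:a, 3:c}
ways to finish when only these pieces remain (= sum over removing one remaining piece with nothing left below it):
  1 left: {4}→1  {5}→1
  2 left: {2,4}→1  {3,5}→1  {4,5}→2
  3 left: {1,2,4}→1  {2,4,5}→3  {3,4,5}→3
  4 left: {0,1,2,4}→1  {1,2,4,5}→4  {2,3,4,5}→6
  placing 0:a first → 10 extensions
  placing 3:c first → 5 extensions
total linear extensions = 15

15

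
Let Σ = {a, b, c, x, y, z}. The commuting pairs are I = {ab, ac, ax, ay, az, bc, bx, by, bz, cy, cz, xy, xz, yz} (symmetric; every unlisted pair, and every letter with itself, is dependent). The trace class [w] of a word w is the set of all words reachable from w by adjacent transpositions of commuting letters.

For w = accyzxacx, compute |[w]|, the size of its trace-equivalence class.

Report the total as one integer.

1512

0(a) covers ∅
1(c) covers ∅
2(c) covers 1:c
3(y) covers ∅
4(z) covers ∅
5(x) covers 2:c
6(a) covers 0:a
7(c) covers 5:x
8(x) covers 7:c
floor of heap: 0:a, 1:c, 3:y, 4:z
completions by unplaced set U, small U first (add the entries for U minus each lowest piece of U):
  |U|=1: {3}:1  {4}:1  {6}:1  {8}:1
  |U|=2: {0,6}:1  {3,4}:2  {3,6}:2  {3,8}:2  {4,6}:2  {4,8}:2  {6,8}:2  {7,8}:1
  |U|=3: {0,3,6}:3  {0,4,6}:3  {0,6,8}:3  {3,4,6}:6  {3,4,8}:6  {3,6,8}:6  {3,7,8}:3  {4,6,8}:6  {4,7,8}:3  {5,7,8}:1  {6,7,8}:3
  |U|=4: {0,3,4,6}:12  {0,3,6,8}:12  {0,4,6,8}:12  {0,6,7,8}:6  {2,5,7,8}:1  {3,4,6,8}:24  {3,4,7,8}:12  {3,5,7,8}:4  {3,6,7,8}:12  {4,5,7,8}:4  {4,6,7,8}:12  {5,6,7,8}:4
  |U|=5: {0,3,4,6,8}:60  {0,3,6,7,8}:30  {0,4,6,7,8}:30  {0,5,6,7,8}:10  {1,2,5,7,8}:1  {2,3,5,7,8}:5  {2,4,5,7,8}:5  {2,5,6,7,8}:5  {3,4,5,7,8}:20  {3,4,6,7,8}:60  {3,5,6,7,8}:20  {4,5,6,7,8}:20
  |U|=6: {0,2,5,6,7,8}:15  {0,3,4,6,7,8}:180  {0,3,5,6,7,8}:60  {0,4,5,6,7,8}:60  {1,2,3,5,7,8}:6  {1,2,4,5,7,8}:6  {1,2,5,6,7,8}:6  {2,3,4,5,7,8}:30  {2,3,5,6,7,8}:30  {2,4,5,6,7,8}:30  {3,4,5,6,7,8}:120
  |U|=7: {0,1,2,5,6,7,8}:21  {0,2,3,5,6,7,8}:105  {0,2,4,5,6,7,8}:105  {0,3,4,5,6,7,8}:420  {1,2,3,4,5,7,8}:42  {1,2,3,5,6,7,8}:42  {1,2,4,5,6,7,8}:42  {2,3,4,5,6,7,8}:210
  start at 0(a): 336
  start at 1(c): 840
  start at 3(y): 168
  start at 4(z): 168
sum over floor = 1512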